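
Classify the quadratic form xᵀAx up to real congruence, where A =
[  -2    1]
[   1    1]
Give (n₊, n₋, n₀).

step 0: pivot -2 → sign −
step 1: pivot 3/2 → sign +
signature = (1, 1, 0)

Answer: (1, 1, 0)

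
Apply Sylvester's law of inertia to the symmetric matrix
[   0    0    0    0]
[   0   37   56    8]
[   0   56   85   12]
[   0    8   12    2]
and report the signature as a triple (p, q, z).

step 0: pivot 37 → sign +
step 1: pivot 9/37 → sign +
step 2: pivot 2/9 → sign +
step 3: row/col 3 already zero → sign 0
signature = (3, 0, 1)

Answer: (3, 0, 1)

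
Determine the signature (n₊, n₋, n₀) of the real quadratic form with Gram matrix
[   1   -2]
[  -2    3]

step 0: pivot 1 → sign +
step 1: pivot -1 → sign −
signature = (1, 1, 0)

Answer: (1, 1, 0)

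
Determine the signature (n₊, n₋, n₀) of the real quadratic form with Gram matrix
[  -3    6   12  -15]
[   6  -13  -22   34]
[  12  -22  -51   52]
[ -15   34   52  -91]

Answer: (1, 2, 1)

Derivation:
step 0: pivot -3 → sign −
step 1: pivot -1 → sign −
step 2: pivot 1 → sign +
step 3: row/col 3 already zero → sign 0
signature = (1, 2, 1)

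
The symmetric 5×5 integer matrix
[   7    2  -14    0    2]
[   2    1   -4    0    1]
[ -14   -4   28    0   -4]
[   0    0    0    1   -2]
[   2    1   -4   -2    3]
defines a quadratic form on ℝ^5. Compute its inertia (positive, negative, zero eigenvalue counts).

step 0: pivot 7 → sign +
step 1: pivot 3/7 → sign +
step 2: pivot 1 → sign +
step 3: pivot -2 → sign −
step 4: row/col 4 already zero → sign 0
signature = (3, 1, 1)

Answer: (3, 1, 1)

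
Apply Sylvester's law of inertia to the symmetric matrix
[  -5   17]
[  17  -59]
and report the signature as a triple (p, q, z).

Answer: (0, 2, 0)

Derivation:
step 0: pivot -5 → sign −
step 1: pivot -6/5 → sign −
signature = (0, 2, 0)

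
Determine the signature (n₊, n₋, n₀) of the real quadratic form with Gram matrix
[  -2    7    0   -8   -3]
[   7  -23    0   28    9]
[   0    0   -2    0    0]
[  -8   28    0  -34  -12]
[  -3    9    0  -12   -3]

Answer: (1, 3, 1)

Derivation:
step 0: pivot -2 → sign −
step 1: pivot 3/2 → sign +
step 2: pivot -2 → sign −
step 3: pivot -2 → sign −
step 4: row/col 4 already zero → sign 0
signature = (1, 3, 1)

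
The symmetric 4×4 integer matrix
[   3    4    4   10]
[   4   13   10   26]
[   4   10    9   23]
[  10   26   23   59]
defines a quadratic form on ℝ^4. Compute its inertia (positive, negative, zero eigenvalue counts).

step 0: pivot 3 → sign +
step 1: pivot 23/3 → sign +
step 2: pivot 19/23 → sign +
step 3: pivot 2/19 → sign +
signature = (4, 0, 0)

Answer: (4, 0, 0)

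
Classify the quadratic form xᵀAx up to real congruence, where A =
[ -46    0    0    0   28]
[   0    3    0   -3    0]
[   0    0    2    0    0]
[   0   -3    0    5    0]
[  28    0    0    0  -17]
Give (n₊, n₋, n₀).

Answer: (4, 1, 0)

Derivation:
step 0: pivot -46 → sign −
step 1: pivot 3 → sign +
step 2: pivot 2 → sign +
step 3: pivot 2 → sign +
step 4: pivot 1/23 → sign +
signature = (4, 1, 0)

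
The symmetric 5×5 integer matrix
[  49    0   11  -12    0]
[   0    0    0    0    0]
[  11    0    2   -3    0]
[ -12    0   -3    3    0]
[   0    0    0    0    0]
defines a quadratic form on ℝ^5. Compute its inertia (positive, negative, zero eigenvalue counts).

Answer: (2, 1, 2)

Derivation:
step 0: pivot 49 → sign +
step 1: pivot -23/49 → sign −
step 2: pivot 6/23 → sign +
step 3: row/col 3 already zero → sign 0
step 4: row/col 4 already zero → sign 0
signature = (2, 1, 2)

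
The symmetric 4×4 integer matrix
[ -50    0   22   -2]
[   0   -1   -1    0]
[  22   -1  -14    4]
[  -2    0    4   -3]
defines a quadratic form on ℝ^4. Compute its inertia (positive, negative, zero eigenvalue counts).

step 0: pivot -50 → sign −
step 1: pivot -1 → sign −
step 2: pivot -83/25 → sign −
step 3: pivot 1/83 → sign +
signature = (1, 3, 0)

Answer: (1, 3, 0)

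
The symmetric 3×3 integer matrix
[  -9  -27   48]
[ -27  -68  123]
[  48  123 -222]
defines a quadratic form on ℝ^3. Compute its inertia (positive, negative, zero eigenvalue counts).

step 0: pivot -9 → sign −
step 1: pivot 13 → sign +
step 2: pivot 1/13 → sign +
signature = (2, 1, 0)

Answer: (2, 1, 0)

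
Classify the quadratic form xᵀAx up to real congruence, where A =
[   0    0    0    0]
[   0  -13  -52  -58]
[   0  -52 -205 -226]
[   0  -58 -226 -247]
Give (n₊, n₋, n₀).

step 0: pivot -13 → sign −
step 1: pivot 3 → sign +
step 2: pivot -3/13 → sign −
step 3: row/col 3 already zero → sign 0
signature = (1, 2, 1)

Answer: (1, 2, 1)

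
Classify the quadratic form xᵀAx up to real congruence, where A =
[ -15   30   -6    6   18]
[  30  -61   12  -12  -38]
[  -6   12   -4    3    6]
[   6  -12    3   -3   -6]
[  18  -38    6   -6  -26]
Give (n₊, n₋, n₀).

Answer: (1, 4, 0)

Derivation:
step 0: pivot -15 → sign −
step 1: pivot -1 → sign −
step 2: pivot -8/5 → sign −
step 3: pivot -3/8 → sign −
step 4: pivot 2 → sign +
signature = (1, 4, 0)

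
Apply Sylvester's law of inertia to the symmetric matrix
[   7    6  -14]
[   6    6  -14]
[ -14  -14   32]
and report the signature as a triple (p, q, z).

step 0: pivot 7 → sign +
step 1: pivot 6/7 → sign +
step 2: pivot -2/3 → sign −
signature = (2, 1, 0)

Answer: (2, 1, 0)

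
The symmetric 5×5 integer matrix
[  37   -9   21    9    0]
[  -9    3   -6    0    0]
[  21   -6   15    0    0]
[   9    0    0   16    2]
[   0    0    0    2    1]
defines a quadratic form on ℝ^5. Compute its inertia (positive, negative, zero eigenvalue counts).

Answer: (5, 0, 0)

Derivation:
step 0: pivot 37 → sign +
step 1: pivot 30/37 → sign +
step 2: pivot 21/10 → sign +
step 3: pivot 31/7 → sign +
step 4: pivot 3/31 → sign +
signature = (5, 0, 0)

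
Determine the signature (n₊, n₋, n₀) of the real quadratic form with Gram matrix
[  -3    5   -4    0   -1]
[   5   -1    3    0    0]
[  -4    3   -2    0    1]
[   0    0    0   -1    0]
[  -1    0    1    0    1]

Answer: (2, 3, 0)

Derivation:
step 0: pivot -3 → sign −
step 1: pivot 22/3 → sign +
step 2: pivot 3/2 → sign +
step 3: pivot -1 → sign −
step 4: pivot -6/11 → sign −
signature = (2, 3, 0)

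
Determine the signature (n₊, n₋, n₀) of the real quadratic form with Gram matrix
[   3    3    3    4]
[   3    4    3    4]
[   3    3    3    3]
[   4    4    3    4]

Answer: (3, 1, 0)

Derivation:
step 0: pivot 3 → sign +
step 1: pivot 1 → sign +
step 2: pivot -4/3 → sign −
step 3: pivot 3/4 → sign +
signature = (3, 1, 0)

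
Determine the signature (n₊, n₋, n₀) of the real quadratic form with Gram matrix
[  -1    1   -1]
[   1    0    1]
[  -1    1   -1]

step 0: pivot -1 → sign −
step 1: pivot 1 → sign +
step 2: row/col 2 already zero → sign 0
signature = (1, 1, 1)

Answer: (1, 1, 1)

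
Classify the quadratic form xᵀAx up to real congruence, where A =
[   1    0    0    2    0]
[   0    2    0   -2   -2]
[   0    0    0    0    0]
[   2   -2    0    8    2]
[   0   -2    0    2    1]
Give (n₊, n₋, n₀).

Answer: (3, 1, 1)

Derivation:
step 0: pivot 1 → sign +
step 1: pivot 2 → sign +
step 2: pivot 2 → sign +
step 3: pivot -1 → sign −
step 4: row/col 4 already zero → sign 0
signature = (3, 1, 1)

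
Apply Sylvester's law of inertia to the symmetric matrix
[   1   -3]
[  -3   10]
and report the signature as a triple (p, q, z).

step 0: pivot 1 → sign +
step 1: pivot 1 → sign +
signature = (2, 0, 0)

Answer: (2, 0, 0)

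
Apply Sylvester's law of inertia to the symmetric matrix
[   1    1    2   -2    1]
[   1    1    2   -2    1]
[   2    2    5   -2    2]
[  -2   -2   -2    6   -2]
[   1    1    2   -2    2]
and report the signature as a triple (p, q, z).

step 0: pivot 1 → sign +
step 1: pivot 1 → sign +
step 2: pivot -2 → sign −
step 3: pivot 1 → sign +
step 4: row/col 4 already zero → sign 0
signature = (3, 1, 1)

Answer: (3, 1, 1)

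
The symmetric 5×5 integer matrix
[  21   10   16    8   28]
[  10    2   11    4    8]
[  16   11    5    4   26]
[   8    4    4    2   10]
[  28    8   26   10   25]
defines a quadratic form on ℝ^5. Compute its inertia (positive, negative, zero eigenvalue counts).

step 0: pivot 21 → sign +
step 1: pivot -58/21 → sign −
step 2: pivot -177/58 → sign −
step 3: pivot 6/59 → sign +
step 4: pivot -1 → sign −
signature = (2, 3, 0)

Answer: (2, 3, 0)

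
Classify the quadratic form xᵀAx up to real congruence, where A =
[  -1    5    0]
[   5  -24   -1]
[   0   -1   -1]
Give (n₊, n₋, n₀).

Answer: (1, 2, 0)

Derivation:
step 0: pivot -1 → sign −
step 1: pivot 1 → sign +
step 2: pivot -2 → sign −
signature = (1, 2, 0)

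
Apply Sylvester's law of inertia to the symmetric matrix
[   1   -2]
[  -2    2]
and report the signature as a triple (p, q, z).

step 0: pivot 1 → sign +
step 1: pivot -2 → sign −
signature = (1, 1, 0)

Answer: (1, 1, 0)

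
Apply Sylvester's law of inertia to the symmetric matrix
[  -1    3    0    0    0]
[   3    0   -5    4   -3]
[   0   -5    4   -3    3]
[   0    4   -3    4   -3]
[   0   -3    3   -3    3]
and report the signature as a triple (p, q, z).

step 0: pivot -1 → sign −
step 1: pivot 9 → sign +
step 2: pivot 11/9 → sign +
step 3: pivot 19/11 → sign +
step 4: pivot 3/19 → sign +
signature = (4, 1, 0)

Answer: (4, 1, 0)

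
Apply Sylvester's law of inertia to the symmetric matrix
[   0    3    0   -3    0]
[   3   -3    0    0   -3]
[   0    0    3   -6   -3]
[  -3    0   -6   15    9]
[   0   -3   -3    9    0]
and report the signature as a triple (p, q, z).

Answer: (2, 2, 1)

Derivation:
step 0: pivot -3 → sign −
step 1: pivot 3 → sign +
step 2: pivot 3 → sign +
step 3: pivot -3 → sign −
step 4: row/col 4 already zero → sign 0
signature = (2, 2, 1)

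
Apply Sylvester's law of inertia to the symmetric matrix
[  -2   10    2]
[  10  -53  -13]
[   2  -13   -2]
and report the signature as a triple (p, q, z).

Answer: (1, 2, 0)

Derivation:
step 0: pivot -2 → sign −
step 1: pivot -3 → sign −
step 2: pivot 3 → sign +
signature = (1, 2, 0)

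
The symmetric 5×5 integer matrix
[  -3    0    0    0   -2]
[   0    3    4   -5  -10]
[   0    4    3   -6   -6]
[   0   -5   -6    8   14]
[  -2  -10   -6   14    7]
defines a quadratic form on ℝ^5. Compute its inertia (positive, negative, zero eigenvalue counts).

step 0: pivot -3 → sign −
step 1: pivot 3 → sign +
step 2: pivot -7/3 → sign −
step 3: pivot -1/7 → sign −
step 4: pivot 1/3 → sign +
signature = (2, 3, 0)

Answer: (2, 3, 0)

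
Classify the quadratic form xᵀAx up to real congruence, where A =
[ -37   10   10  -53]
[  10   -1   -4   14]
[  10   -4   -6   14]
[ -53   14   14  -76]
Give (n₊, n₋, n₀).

step 0: pivot -37 → sign −
step 1: pivot 63/37 → sign +
step 2: pivot -30/7 → sign −
step 3: pivot -1/15 → sign −
signature = (1, 3, 0)

Answer: (1, 3, 0)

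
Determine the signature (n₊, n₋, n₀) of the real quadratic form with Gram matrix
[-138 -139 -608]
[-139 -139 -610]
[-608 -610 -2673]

step 0: pivot -138 → sign −
step 1: pivot 139/138 → sign +
step 2: pivot -3/139 → sign −
signature = (1, 2, 0)

Answer: (1, 2, 0)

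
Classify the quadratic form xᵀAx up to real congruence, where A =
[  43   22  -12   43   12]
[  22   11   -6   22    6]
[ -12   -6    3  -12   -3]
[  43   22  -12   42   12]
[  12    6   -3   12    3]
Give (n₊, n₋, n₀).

step 0: pivot 43 → sign +
step 1: pivot -11/43 → sign −
step 2: pivot -3/11 → sign −
step 3: pivot -1 → sign −
step 4: row/col 4 already zero → sign 0
signature = (1, 3, 1)

Answer: (1, 3, 1)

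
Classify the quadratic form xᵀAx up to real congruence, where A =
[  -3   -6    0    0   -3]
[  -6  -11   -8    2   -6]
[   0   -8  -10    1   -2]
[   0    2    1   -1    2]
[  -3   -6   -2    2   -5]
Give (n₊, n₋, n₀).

step 0: pivot -3 → sign −
step 1: pivot 1 → sign +
step 2: pivot -74 → sign −
step 3: pivot -81/74 → sign −
step 4: pivot 2/9 → sign +
signature = (2, 3, 0)

Answer: (2, 3, 0)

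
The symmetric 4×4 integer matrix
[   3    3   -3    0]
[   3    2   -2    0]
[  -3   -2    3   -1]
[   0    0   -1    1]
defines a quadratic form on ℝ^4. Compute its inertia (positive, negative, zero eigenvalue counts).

Answer: (2, 1, 1)

Derivation:
step 0: pivot 3 → sign +
step 1: pivot -1 → sign −
step 2: pivot 1 → sign +
step 3: row/col 3 already zero → sign 0
signature = (2, 1, 1)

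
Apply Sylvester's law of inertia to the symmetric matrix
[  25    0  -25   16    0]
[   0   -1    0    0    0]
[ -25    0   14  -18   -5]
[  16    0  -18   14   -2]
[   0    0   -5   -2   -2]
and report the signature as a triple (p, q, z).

step 0: pivot 25 → sign +
step 1: pivot -1 → sign −
step 2: pivot -11 → sign −
step 3: pivot 1134/275 → sign +
step 4: pivot -1/63 → sign −
signature = (2, 3, 0)

Answer: (2, 3, 0)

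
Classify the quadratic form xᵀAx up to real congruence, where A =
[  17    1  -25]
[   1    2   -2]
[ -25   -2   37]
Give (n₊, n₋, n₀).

step 0: pivot 17 → sign +
step 1: pivot 33/17 → sign +
step 2: pivot 1/11 → sign +
signature = (3, 0, 0)

Answer: (3, 0, 0)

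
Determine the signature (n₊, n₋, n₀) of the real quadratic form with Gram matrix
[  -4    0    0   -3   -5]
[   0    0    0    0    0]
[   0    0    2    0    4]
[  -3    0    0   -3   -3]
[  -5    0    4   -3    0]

step 0: pivot -4 → sign −
step 1: pivot 2 → sign +
step 2: pivot -3/4 → sign −
step 3: pivot -1 → sign −
step 4: row/col 4 already zero → sign 0
signature = (1, 3, 1)

Answer: (1, 3, 1)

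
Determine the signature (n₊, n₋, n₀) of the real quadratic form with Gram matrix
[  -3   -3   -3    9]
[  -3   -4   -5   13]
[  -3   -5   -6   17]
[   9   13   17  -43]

Answer: (1, 2, 1)

Derivation:
step 0: pivot -3 → sign −
step 1: pivot -1 → sign −
step 2: pivot 1 → sign +
step 3: row/col 3 already zero → sign 0
signature = (1, 2, 1)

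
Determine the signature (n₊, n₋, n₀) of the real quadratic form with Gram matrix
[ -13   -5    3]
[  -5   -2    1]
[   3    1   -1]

Answer: (0, 2, 1)

Derivation:
step 0: pivot -13 → sign −
step 1: pivot -1/13 → sign −
step 2: row/col 2 already zero → sign 0
signature = (0, 2, 1)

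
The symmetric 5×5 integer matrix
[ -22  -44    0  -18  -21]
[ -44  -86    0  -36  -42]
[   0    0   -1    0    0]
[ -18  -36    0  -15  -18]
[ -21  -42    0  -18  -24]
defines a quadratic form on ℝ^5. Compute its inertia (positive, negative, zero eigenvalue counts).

Answer: (1, 4, 0)

Derivation:
step 0: pivot -22 → sign −
step 1: pivot 2 → sign +
step 2: pivot -1 → sign −
step 3: pivot -3/11 → sign −
step 4: pivot -3/2 → sign −
signature = (1, 4, 0)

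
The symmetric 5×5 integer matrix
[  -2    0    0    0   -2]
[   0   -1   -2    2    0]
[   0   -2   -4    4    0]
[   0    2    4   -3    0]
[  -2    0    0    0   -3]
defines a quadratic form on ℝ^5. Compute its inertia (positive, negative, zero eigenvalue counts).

step 0: pivot -2 → sign −
step 1: pivot -1 → sign −
step 2: pivot 1 → sign +
step 3: pivot -1 → sign −
step 4: row/col 4 already zero → sign 0
signature = (1, 3, 1)

Answer: (1, 3, 1)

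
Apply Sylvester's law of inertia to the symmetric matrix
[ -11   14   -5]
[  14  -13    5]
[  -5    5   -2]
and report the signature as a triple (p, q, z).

step 0: pivot -11 → sign −
step 1: pivot 53/11 → sign +
step 2: pivot -6/53 → sign −
signature = (1, 2, 0)

Answer: (1, 2, 0)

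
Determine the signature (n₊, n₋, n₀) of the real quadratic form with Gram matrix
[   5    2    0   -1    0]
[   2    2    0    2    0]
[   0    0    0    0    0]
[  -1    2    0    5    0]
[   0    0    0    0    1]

step 0: pivot 5 → sign +
step 1: pivot 6/5 → sign +
step 2: pivot 1 → sign +
step 3: row/col 3 already zero → sign 0
step 4: row/col 4 already zero → sign 0
signature = (3, 0, 2)

Answer: (3, 0, 2)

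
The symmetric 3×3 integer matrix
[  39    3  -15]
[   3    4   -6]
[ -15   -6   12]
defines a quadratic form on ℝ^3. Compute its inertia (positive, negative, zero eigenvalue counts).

Answer: (2, 0, 1)

Derivation:
step 0: pivot 39 → sign +
step 1: pivot 49/13 → sign +
step 2: row/col 2 already zero → sign 0
signature = (2, 0, 1)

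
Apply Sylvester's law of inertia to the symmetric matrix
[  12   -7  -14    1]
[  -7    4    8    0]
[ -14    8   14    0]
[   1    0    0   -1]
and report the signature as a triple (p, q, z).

Answer: (2, 2, 0)

Derivation:
step 0: pivot 12 → sign +
step 1: pivot -1/12 → sign −
step 2: pivot -2 → sign −
step 3: pivot 3 → sign +
signature = (2, 2, 0)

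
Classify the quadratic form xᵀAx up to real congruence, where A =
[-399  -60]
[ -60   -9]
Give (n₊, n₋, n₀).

step 0: pivot -399 → sign −
step 1: pivot 3/133 → sign +
signature = (1, 1, 0)

Answer: (1, 1, 0)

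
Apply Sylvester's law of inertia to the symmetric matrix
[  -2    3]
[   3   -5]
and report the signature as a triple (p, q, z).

step 0: pivot -2 → sign −
step 1: pivot -1/2 → sign −
signature = (0, 2, 0)

Answer: (0, 2, 0)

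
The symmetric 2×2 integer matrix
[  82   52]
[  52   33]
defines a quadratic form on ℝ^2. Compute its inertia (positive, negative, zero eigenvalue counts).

Answer: (2, 0, 0)

Derivation:
step 0: pivot 82 → sign +
step 1: pivot 1/41 → sign +
signature = (2, 0, 0)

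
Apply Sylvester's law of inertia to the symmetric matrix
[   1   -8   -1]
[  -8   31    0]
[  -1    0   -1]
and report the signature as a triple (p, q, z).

step 0: pivot 1 → sign +
step 1: pivot -33 → sign −
step 2: pivot -2/33 → sign −
signature = (1, 2, 0)

Answer: (1, 2, 0)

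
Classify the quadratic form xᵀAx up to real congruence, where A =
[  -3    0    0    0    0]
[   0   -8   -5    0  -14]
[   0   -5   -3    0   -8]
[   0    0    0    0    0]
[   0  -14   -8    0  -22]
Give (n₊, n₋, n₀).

step 0: pivot -3 → sign −
step 1: pivot -8 → sign −
step 2: pivot 1/8 → sign +
step 3: pivot -2 → sign −
step 4: row/col 4 already zero → sign 0
signature = (1, 3, 1)

Answer: (1, 3, 1)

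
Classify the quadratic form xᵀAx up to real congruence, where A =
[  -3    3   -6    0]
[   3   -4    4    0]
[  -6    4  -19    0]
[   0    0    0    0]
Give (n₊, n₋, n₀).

Answer: (0, 3, 1)

Derivation:
step 0: pivot -3 → sign −
step 1: pivot -1 → sign −
step 2: pivot -3 → sign −
step 3: row/col 3 already zero → sign 0
signature = (0, 3, 1)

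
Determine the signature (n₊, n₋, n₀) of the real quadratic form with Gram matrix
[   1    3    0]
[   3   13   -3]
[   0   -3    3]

Answer: (3, 0, 0)

Derivation:
step 0: pivot 1 → sign +
step 1: pivot 4 → sign +
step 2: pivot 3/4 → sign +
signature = (3, 0, 0)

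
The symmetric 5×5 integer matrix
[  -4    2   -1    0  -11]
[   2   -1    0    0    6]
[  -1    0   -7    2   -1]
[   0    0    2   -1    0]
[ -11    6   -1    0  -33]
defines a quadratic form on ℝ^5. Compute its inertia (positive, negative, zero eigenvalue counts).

step 0: pivot -4 → sign −
step 1: pivot -27/4 → sign −
step 2: pivot 1/27 → sign +
step 3: pivot -1 → sign −
step 4: pivot -2 → sign −
signature = (1, 4, 0)

Answer: (1, 4, 0)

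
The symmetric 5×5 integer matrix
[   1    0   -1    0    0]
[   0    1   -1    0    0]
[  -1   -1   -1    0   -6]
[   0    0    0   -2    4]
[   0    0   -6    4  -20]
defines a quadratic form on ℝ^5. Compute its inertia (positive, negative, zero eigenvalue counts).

step 0: pivot 1 → sign +
step 1: pivot 1 → sign +
step 2: pivot -3 → sign −
step 3: pivot -2 → sign −
step 4: row/col 4 already zero → sign 0
signature = (2, 2, 1)

Answer: (2, 2, 1)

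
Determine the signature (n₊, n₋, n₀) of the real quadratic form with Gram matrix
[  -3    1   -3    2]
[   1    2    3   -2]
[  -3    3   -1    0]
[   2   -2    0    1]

step 0: pivot -3 → sign −
step 1: pivot 7/3 → sign +
step 2: pivot 2/7 → sign +
step 3: pivot -1 → sign −
signature = (2, 2, 0)

Answer: (2, 2, 0)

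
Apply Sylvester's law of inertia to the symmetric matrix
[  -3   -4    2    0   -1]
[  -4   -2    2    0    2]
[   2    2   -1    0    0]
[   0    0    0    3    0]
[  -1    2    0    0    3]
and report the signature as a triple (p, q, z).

Answer: (3, 1, 1)

Derivation:
step 0: pivot -3 → sign −
step 1: pivot 10/3 → sign +
step 2: pivot 1/5 → sign +
step 3: pivot 3 → sign +
step 4: row/col 4 already zero → sign 0
signature = (3, 1, 1)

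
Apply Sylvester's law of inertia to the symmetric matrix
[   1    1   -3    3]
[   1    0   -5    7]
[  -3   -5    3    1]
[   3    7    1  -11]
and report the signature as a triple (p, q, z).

step 0: pivot 1 → sign +
step 1: pivot -1 → sign −
step 2: pivot -2 → sign −
step 3: pivot -2 → sign −
signature = (1, 3, 0)

Answer: (1, 3, 0)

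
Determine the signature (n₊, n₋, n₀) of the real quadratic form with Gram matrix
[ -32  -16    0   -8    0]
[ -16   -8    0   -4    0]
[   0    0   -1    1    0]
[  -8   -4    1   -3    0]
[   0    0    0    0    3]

step 0: pivot -32 → sign −
step 1: pivot -1 → sign −
step 2: pivot 3 → sign +
step 3: row/col 3 already zero → sign 0
step 4: row/col 4 already zero → sign 0
signature = (1, 2, 2)

Answer: (1, 2, 2)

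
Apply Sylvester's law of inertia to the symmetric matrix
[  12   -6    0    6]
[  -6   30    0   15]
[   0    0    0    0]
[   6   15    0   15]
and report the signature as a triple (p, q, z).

step 0: pivot 12 → sign +
step 1: pivot 27 → sign +
step 2: row/col 2 already zero → sign 0
step 3: row/col 3 already zero → sign 0
signature = (2, 0, 2)

Answer: (2, 0, 2)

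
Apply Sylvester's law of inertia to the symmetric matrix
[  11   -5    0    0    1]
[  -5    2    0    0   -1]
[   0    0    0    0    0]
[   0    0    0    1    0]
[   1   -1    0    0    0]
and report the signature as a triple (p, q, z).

step 0: pivot 11 → sign +
step 1: pivot -3/11 → sign −
step 2: pivot 1 → sign +
step 3: pivot 1 → sign +
step 4: row/col 4 already zero → sign 0
signature = (3, 1, 1)

Answer: (3, 1, 1)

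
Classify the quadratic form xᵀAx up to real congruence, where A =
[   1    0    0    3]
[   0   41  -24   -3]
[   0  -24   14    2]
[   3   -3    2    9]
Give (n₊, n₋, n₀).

Answer: (3, 1, 0)

Derivation:
step 0: pivot 1 → sign +
step 1: pivot 41 → sign +
step 2: pivot -2/41 → sign −
step 3: pivot 1 → sign +
signature = (3, 1, 0)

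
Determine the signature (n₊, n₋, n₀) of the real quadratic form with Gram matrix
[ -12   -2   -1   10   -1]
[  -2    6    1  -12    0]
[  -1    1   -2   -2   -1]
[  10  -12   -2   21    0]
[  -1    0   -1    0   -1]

step 0: pivot -12 → sign −
step 1: pivot 19/3 → sign +
step 2: pivot -81/38 → sign −
step 3: pivot -1/9 → sign −
step 4: pivot 1/2 → sign +
signature = (2, 3, 0)

Answer: (2, 3, 0)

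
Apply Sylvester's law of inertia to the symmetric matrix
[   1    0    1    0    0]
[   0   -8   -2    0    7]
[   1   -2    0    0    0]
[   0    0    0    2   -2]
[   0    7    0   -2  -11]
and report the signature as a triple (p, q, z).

step 0: pivot 1 → sign +
step 1: pivot -8 → sign −
step 2: pivot -1/2 → sign −
step 3: pivot 2 → sign +
step 4: pivot -3/4 → sign −
signature = (2, 3, 0)

Answer: (2, 3, 0)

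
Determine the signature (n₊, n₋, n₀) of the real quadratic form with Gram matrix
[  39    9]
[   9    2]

Answer: (1, 1, 0)

Derivation:
step 0: pivot 39 → sign +
step 1: pivot -1/13 → sign −
signature = (1, 1, 0)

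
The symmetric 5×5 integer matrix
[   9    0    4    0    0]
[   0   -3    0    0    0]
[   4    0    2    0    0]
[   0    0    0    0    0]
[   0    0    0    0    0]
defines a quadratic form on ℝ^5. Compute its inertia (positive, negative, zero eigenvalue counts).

step 0: pivot 9 → sign +
step 1: pivot -3 → sign −
step 2: pivot 2/9 → sign +
step 3: row/col 3 already zero → sign 0
step 4: row/col 4 already zero → sign 0
signature = (2, 1, 2)

Answer: (2, 1, 2)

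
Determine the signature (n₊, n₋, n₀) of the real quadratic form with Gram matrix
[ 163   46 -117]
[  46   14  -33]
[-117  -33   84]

step 0: pivot 163 → sign +
step 1: pivot 166/163 → sign +
step 2: pivot 3/166 → sign +
signature = (3, 0, 0)

Answer: (3, 0, 0)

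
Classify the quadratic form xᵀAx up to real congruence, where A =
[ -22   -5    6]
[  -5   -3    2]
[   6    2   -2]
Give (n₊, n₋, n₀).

Answer: (0, 3, 0)

Derivation:
step 0: pivot -22 → sign −
step 1: pivot -41/22 → sign −
step 2: pivot -6/41 → sign −
signature = (0, 3, 0)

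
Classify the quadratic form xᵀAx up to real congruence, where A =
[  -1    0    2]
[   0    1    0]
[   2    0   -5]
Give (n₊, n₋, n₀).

Answer: (1, 2, 0)

Derivation:
step 0: pivot -1 → sign −
step 1: pivot 1 → sign +
step 2: pivot -1 → sign −
signature = (1, 2, 0)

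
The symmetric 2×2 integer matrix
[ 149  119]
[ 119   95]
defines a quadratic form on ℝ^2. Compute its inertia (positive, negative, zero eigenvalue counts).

step 0: pivot 149 → sign +
step 1: pivot -6/149 → sign −
signature = (1, 1, 0)

Answer: (1, 1, 0)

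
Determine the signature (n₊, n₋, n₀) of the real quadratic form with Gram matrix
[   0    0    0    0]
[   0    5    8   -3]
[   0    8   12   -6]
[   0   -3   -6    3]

Answer: (2, 1, 1)

Derivation:
step 0: pivot 5 → sign +
step 1: pivot -4/5 → sign −
step 2: pivot 3 → sign +
step 3: row/col 3 already zero → sign 0
signature = (2, 1, 1)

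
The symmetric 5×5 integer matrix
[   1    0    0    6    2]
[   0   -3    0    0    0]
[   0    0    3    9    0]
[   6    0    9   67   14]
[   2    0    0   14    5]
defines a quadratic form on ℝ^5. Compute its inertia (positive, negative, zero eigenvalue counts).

Answer: (3, 1, 1)

Derivation:
step 0: pivot 1 → sign +
step 1: pivot -3 → sign −
step 2: pivot 3 → sign +
step 3: pivot 4 → sign +
step 4: row/col 4 already zero → sign 0
signature = (3, 1, 1)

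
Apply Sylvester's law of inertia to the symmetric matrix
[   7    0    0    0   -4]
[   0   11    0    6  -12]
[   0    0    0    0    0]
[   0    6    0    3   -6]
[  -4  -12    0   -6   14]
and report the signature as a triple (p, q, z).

Answer: (2, 2, 1)

Derivation:
step 0: pivot 7 → sign +
step 1: pivot 11 → sign +
step 2: pivot -3/11 → sign −
step 3: pivot -2/7 → sign −
step 4: row/col 4 already zero → sign 0
signature = (2, 2, 1)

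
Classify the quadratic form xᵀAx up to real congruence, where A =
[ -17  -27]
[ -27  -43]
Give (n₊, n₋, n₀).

step 0: pivot -17 → sign −
step 1: pivot -2/17 → sign −
signature = (0, 2, 0)

Answer: (0, 2, 0)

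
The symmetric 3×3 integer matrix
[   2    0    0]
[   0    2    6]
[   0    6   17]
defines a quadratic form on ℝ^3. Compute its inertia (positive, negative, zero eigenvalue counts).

step 0: pivot 2 → sign +
step 1: pivot 2 → sign +
step 2: pivot -1 → sign −
signature = (2, 1, 0)

Answer: (2, 1, 0)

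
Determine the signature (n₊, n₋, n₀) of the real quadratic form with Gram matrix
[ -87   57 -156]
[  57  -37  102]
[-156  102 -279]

Answer: (2, 1, 0)

Derivation:
step 0: pivot -87 → sign −
step 1: pivot 10/29 → sign +
step 2: pivot 3/5 → sign +
signature = (2, 1, 0)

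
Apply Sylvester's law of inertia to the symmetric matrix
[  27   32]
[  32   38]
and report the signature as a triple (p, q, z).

Answer: (2, 0, 0)

Derivation:
step 0: pivot 27 → sign +
step 1: pivot 2/27 → sign +
signature = (2, 0, 0)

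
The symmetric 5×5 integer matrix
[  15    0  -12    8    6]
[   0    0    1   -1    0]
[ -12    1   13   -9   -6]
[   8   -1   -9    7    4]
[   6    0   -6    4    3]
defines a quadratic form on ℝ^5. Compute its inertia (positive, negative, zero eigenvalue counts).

Answer: (4, 1, 0)

Derivation:
step 0: pivot 15 → sign +
step 1: pivot 17/5 → sign +
step 2: pivot -5/17 → sign −
step 3: pivot 14/15 → sign +
step 4: pivot 3/7 → sign +
signature = (4, 1, 0)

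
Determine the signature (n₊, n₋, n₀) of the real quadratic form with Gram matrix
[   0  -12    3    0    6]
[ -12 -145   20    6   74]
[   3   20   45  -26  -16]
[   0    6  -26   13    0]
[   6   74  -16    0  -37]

Answer: (3, 2, 0)

Derivation:
step 0: pivot -145 → sign −
step 1: pivot 144/145 → sign +
step 2: pivot 735/16 → sign +
step 3: pivot -1/15 → sign −
step 4: pivot 3/49 → sign +
signature = (3, 2, 0)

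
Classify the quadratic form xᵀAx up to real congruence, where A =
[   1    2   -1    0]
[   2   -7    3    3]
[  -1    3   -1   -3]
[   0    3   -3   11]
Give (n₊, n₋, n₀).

Answer: (3, 1, 0)

Derivation:
step 0: pivot 1 → sign +
step 1: pivot -11 → sign −
step 2: pivot 3/11 → sign +
step 3: pivot 2 → sign +
signature = (3, 1, 0)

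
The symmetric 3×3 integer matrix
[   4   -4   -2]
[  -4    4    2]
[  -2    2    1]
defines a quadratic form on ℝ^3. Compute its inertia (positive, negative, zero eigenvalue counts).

Answer: (1, 0, 2)

Derivation:
step 0: pivot 4 → sign +
step 1: row/col 1 already zero → sign 0
step 2: row/col 2 already zero → sign 0
signature = (1, 0, 2)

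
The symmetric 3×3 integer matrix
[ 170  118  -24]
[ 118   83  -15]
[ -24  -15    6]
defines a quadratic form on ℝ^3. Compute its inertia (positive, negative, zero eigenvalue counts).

step 0: pivot 170 → sign +
step 1: pivot 93/85 → sign +
step 2: pivot 3/31 → sign +
signature = (3, 0, 0)

Answer: (3, 0, 0)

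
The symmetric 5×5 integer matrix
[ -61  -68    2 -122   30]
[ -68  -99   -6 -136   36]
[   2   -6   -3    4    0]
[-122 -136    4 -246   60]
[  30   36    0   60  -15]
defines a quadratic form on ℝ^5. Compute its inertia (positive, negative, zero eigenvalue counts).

Answer: (1, 4, 0)

Derivation:
step 0: pivot -61 → sign −
step 1: pivot -1415/61 → sign −
step 2: pivot -21/1415 → sign −
step 3: pivot -2 → sign −
step 4: pivot 3/7 → sign +
signature = (1, 4, 0)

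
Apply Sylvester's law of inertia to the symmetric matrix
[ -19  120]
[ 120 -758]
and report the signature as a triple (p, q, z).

step 0: pivot -19 → sign −
step 1: pivot -2/19 → sign −
signature = (0, 2, 0)

Answer: (0, 2, 0)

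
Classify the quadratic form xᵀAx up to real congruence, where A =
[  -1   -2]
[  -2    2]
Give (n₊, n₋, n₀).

step 0: pivot -1 → sign −
step 1: pivot 6 → sign +
signature = (1, 1, 0)

Answer: (1, 1, 0)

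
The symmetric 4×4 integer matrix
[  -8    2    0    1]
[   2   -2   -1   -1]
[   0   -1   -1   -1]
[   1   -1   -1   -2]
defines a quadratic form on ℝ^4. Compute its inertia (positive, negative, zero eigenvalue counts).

step 0: pivot -8 → sign −
step 1: pivot -3/2 → sign −
step 2: pivot -1/3 → sign −
step 3: pivot -3/4 → sign −
signature = (0, 4, 0)

Answer: (0, 4, 0)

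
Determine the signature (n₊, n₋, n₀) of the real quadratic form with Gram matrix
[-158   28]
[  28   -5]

Answer: (0, 2, 0)

Derivation:
step 0: pivot -158 → sign −
step 1: pivot -3/79 → sign −
signature = (0, 2, 0)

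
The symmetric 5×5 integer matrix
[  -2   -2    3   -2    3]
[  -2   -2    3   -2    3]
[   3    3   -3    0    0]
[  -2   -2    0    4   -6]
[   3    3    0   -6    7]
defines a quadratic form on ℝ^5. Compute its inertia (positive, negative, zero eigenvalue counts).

Answer: (1, 2, 2)

Derivation:
step 0: pivot -2 → sign −
step 1: pivot 3/2 → sign +
step 2: pivot -2 → sign −
step 3: row/col 3 already zero → sign 0
step 4: row/col 4 already zero → sign 0
signature = (1, 2, 2)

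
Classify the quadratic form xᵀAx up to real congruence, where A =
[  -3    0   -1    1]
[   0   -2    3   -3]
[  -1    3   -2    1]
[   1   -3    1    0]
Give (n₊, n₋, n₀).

step 0: pivot -3 → sign −
step 1: pivot -2 → sign −
step 2: pivot 17/6 → sign +
step 3: pivot -6/17 → sign −
signature = (1, 3, 0)

Answer: (1, 3, 0)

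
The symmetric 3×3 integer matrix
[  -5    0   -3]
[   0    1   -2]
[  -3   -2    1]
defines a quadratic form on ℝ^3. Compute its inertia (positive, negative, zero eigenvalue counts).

step 0: pivot -5 → sign −
step 1: pivot 1 → sign +
step 2: pivot -6/5 → sign −
signature = (1, 2, 0)

Answer: (1, 2, 0)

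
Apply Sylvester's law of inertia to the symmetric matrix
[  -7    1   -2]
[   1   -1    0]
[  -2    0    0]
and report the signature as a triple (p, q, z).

Answer: (1, 2, 0)

Derivation:
step 0: pivot -7 → sign −
step 1: pivot -6/7 → sign −
step 2: pivot 2/3 → sign +
signature = (1, 2, 0)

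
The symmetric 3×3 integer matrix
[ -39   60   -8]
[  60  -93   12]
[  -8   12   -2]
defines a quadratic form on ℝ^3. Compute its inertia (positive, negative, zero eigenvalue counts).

step 0: pivot -39 → sign −
step 1: pivot -9/13 → sign −
step 2: pivot -2/9 → sign −
signature = (0, 3, 0)

Answer: (0, 3, 0)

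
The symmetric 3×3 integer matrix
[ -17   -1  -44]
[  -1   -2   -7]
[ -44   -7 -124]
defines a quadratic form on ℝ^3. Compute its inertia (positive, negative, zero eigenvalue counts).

step 0: pivot -17 → sign −
step 1: pivot -33/17 → sign −
step 2: pivot -1/11 → sign −
signature = (0, 3, 0)

Answer: (0, 3, 0)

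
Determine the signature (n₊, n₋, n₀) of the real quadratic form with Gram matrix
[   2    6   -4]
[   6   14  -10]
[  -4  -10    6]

Answer: (1, 2, 0)

Derivation:
step 0: pivot 2 → sign +
step 1: pivot -4 → sign −
step 2: pivot -1 → sign −
signature = (1, 2, 0)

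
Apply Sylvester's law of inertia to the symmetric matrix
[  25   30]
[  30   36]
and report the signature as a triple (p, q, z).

Answer: (1, 0, 1)

Derivation:
step 0: pivot 25 → sign +
step 1: row/col 1 already zero → sign 0
signature = (1, 0, 1)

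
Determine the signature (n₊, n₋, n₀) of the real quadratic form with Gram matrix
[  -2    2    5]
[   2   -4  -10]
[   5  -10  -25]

step 0: pivot -2 → sign −
step 1: pivot -2 → sign −
step 2: row/col 2 already zero → sign 0
signature = (0, 2, 1)

Answer: (0, 2, 1)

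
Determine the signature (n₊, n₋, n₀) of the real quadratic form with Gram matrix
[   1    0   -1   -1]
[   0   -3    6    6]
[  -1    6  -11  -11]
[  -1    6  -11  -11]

step 0: pivot 1 → sign +
step 1: pivot -3 → sign −
step 2: row/col 2 already zero → sign 0
step 3: row/col 3 already zero → sign 0
signature = (1, 1, 2)

Answer: (1, 1, 2)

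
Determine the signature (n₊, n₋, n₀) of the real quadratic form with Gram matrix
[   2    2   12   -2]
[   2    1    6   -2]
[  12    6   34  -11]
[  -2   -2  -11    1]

Answer: (1, 3, 0)

Derivation:
step 0: pivot 2 → sign +
step 1: pivot -1 → sign −
step 2: pivot -2 → sign −
step 3: pivot -1/2 → sign −
signature = (1, 3, 0)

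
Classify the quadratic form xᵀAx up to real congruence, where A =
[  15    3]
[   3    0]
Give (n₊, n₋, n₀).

Answer: (1, 1, 0)

Derivation:
step 0: pivot 15 → sign +
step 1: pivot -3/5 → sign −
signature = (1, 1, 0)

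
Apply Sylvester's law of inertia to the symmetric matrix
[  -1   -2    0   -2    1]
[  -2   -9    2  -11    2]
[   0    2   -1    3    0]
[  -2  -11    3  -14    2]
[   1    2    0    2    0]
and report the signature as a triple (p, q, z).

step 0: pivot -1 → sign −
step 1: pivot -5 → sign −
step 2: pivot -1/5 → sign −
step 3: pivot 1 → sign +
step 4: row/col 4 already zero → sign 0
signature = (1, 3, 1)

Answer: (1, 3, 1)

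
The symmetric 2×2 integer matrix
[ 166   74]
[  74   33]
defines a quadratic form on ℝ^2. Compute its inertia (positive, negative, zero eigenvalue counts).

Answer: (2, 0, 0)

Derivation:
step 0: pivot 166 → sign +
step 1: pivot 1/83 → sign +
signature = (2, 0, 0)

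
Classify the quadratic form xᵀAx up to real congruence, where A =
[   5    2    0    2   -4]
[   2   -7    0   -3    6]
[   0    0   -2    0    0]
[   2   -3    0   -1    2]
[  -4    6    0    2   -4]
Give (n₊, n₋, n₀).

Answer: (2, 2, 1)

Derivation:
step 0: pivot 5 → sign +
step 1: pivot -39/5 → sign −
step 2: pivot -2 → sign −
step 3: pivot 2/39 → sign +
step 4: row/col 4 already zero → sign 0
signature = (2, 2, 1)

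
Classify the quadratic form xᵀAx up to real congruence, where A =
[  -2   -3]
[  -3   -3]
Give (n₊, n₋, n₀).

Answer: (1, 1, 0)

Derivation:
step 0: pivot -2 → sign −
step 1: pivot 3/2 → sign +
signature = (1, 1, 0)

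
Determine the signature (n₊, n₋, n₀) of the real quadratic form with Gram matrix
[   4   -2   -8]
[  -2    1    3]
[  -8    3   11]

step 0: pivot 4 → sign +
step 1: pivot -5 → sign −
step 2: pivot 1/5 → sign +
signature = (2, 1, 0)

Answer: (2, 1, 0)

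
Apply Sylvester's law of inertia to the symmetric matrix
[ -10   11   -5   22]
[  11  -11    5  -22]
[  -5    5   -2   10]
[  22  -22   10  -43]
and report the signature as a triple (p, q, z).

Answer: (3, 1, 0)

Derivation:
step 0: pivot -10 → sign −
step 1: pivot 11/10 → sign +
step 2: pivot 3/11 → sign +
step 3: pivot 1 → sign +
signature = (3, 1, 0)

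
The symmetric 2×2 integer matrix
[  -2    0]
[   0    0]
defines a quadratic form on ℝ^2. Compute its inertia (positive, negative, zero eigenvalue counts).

Answer: (0, 1, 1)

Derivation:
step 0: pivot -2 → sign −
step 1: row/col 1 already zero → sign 0
signature = (0, 1, 1)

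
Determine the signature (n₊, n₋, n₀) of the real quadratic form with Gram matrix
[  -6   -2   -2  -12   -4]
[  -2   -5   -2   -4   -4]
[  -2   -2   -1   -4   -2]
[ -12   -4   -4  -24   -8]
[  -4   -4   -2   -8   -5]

step 0: pivot -6 → sign −
step 1: pivot -13/3 → sign −
step 2: pivot 1/13 → sign +
step 3: pivot -1 → sign −
step 4: row/col 4 already zero → sign 0
signature = (1, 3, 1)

Answer: (1, 3, 1)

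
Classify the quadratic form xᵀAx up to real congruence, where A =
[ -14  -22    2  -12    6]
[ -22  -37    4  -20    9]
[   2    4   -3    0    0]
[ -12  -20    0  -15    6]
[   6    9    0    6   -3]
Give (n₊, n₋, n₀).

Answer: (0, 5, 0)

Derivation:
step 0: pivot -14 → sign −
step 1: pivot -17/7 → sign −
step 2: pivot -41/17 → sign −
step 3: pivot -95/41 → sign −
step 4: pivot -6/95 → sign −
signature = (0, 5, 0)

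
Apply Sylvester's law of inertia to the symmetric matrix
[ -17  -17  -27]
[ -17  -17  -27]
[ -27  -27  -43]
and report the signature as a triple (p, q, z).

Answer: (0, 2, 1)

Derivation:
step 0: pivot -17 → sign −
step 1: pivot -2/17 → sign −
step 2: row/col 2 already zero → sign 0
signature = (0, 2, 1)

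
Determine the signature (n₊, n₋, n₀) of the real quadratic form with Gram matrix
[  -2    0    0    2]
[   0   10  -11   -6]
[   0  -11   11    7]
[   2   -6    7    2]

step 0: pivot -2 → sign −
step 1: pivot 10 → sign +
step 2: pivot -11/10 → sign −
step 3: pivot 6/11 → sign +
signature = (2, 2, 0)

Answer: (2, 2, 0)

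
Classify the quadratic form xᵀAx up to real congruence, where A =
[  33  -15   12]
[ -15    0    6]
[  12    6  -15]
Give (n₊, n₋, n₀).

Answer: (1, 2, 0)

Derivation:
step 0: pivot 33 → sign +
step 1: pivot -75/11 → sign −
step 2: pivot -3/25 → sign −
signature = (1, 2, 0)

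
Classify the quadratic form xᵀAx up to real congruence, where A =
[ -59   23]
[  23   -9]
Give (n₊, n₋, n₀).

Answer: (0, 2, 0)

Derivation:
step 0: pivot -59 → sign −
step 1: pivot -2/59 → sign −
signature = (0, 2, 0)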